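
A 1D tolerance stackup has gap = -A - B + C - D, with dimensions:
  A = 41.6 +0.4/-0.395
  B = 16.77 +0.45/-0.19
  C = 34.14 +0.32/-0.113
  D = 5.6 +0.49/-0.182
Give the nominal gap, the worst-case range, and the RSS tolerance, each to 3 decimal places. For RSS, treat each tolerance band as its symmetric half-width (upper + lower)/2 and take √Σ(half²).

nominal=-29.830 wc=[-31.283,-28.743] rss=0.648

Stack each dimension's contribution:
  -A: nom -41.600 → Σnom=-41.600; wc +0.395/-0.400 → slack +0.395/-0.400; half-tol=0.398, Σhalf²=0.158006
  -B: nom -16.770 → Σnom=-58.370; wc +0.190/-0.450 → slack +0.585/-0.850; half-tol=0.320, Σhalf²=0.260406
  +C: nom +34.140 → Σnom=-24.230; wc +0.320/-0.113 → slack +0.905/-0.963; half-tol=0.216, Σhalf²=0.307279
  -D: nom -5.600 → Σnom=-29.830; wc +0.182/-0.490 → slack +1.087/-1.453; half-tol=0.336, Σhalf²=0.420175
Nominal = -29.830. Worst-case = [-29.830 - 1.453, -29.830 + 1.087] = [-31.283, -28.743]. RSS = √0.420175 = 0.648.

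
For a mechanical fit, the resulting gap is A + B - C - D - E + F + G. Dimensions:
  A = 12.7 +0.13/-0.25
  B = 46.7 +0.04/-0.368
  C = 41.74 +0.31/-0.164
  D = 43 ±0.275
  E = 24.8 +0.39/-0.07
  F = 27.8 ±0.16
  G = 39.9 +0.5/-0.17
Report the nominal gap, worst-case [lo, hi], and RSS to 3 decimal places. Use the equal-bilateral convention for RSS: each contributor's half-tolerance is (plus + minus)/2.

nominal=17.560 wc=[15.637,18.899] rss=0.633

Stack each dimension's contribution:
  +A: nom +12.700 → Σnom=12.700; wc +0.130/-0.250 → slack +0.130/-0.250; half-tol=0.190, Σhalf²=0.036100
  +B: nom +46.700 → Σnom=59.400; wc +0.040/-0.368 → slack +0.170/-0.618; half-tol=0.204, Σhalf²=0.077716
  -C: nom -41.740 → Σnom=17.660; wc +0.164/-0.310 → slack +0.334/-0.928; half-tol=0.237, Σhalf²=0.133885
  -D: nom -43.000 → Σnom=-25.340; wc +0.275/-0.275 → slack +0.609/-1.203; half-tol=0.275, Σhalf²=0.209510
  -E: nom -24.800 → Σnom=-50.140; wc +0.070/-0.390 → slack +0.679/-1.593; half-tol=0.230, Σhalf²=0.262410
  +F: nom +27.800 → Σnom=-22.340; wc +0.160/-0.160 → slack +0.839/-1.753; half-tol=0.160, Σhalf²=0.288010
  +G: nom +39.900 → Σnom=17.560; wc +0.500/-0.170 → slack +1.339/-1.923; half-tol=0.335, Σhalf²=0.400235
Nominal = 17.560. Worst-case = [17.560 - 1.923, 17.560 + 1.339] = [15.637, 18.899]. RSS = √0.400235 = 0.633.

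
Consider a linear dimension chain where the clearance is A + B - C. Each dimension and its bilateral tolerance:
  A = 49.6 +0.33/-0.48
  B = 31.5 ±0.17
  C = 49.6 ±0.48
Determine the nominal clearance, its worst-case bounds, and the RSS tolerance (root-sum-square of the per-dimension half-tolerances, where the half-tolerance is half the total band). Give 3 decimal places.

nominal=31.500 wc=[30.370,32.480] rss=0.651

Stack each dimension's contribution:
  +A: nom +49.600 → Σnom=49.600; wc +0.330/-0.480 → slack +0.330/-0.480; half-tol=0.405, Σhalf²=0.164025
  +B: nom +31.500 → Σnom=81.100; wc +0.170/-0.170 → slack +0.500/-0.650; half-tol=0.170, Σhalf²=0.192925
  -C: nom -49.600 → Σnom=31.500; wc +0.480/-0.480 → slack +0.980/-1.130; half-tol=0.480, Σhalf²=0.423325
Nominal = 31.500. Worst-case = [31.500 - 1.130, 31.500 + 0.980] = [30.370, 32.480]. RSS = √0.423325 = 0.651.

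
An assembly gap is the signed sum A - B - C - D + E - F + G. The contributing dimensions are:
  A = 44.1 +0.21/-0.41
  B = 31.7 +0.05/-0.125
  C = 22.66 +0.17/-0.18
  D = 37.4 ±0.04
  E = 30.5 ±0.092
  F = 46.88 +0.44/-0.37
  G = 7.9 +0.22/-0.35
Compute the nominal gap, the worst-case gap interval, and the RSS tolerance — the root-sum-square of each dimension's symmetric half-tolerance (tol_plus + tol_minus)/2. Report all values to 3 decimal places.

nominal=-56.140 wc=[-57.692,-54.903] rss=0.624

Stack each dimension's contribution:
  +A: nom +44.100 → Σnom=44.100; wc +0.210/-0.410 → slack +0.210/-0.410; half-tol=0.310, Σhalf²=0.096100
  -B: nom -31.700 → Σnom=12.400; wc +0.125/-0.050 → slack +0.335/-0.460; half-tol=0.087, Σhalf²=0.103756
  -C: nom -22.660 → Σnom=-10.260; wc +0.180/-0.170 → slack +0.515/-0.630; half-tol=0.175, Σhalf²=0.134381
  -D: nom -37.400 → Σnom=-47.660; wc +0.040/-0.040 → slack +0.555/-0.670; half-tol=0.040, Σhalf²=0.135981
  +E: nom +30.500 → Σnom=-17.160; wc +0.092/-0.092 → slack +0.647/-0.762; half-tol=0.092, Σhalf²=0.144445
  -F: nom -46.880 → Σnom=-64.040; wc +0.370/-0.440 → slack +1.017/-1.202; half-tol=0.405, Σhalf²=0.308470
  +G: nom +7.900 → Σnom=-56.140; wc +0.220/-0.350 → slack +1.237/-1.552; half-tol=0.285, Σhalf²=0.389695
Nominal = -56.140. Worst-case = [-56.140 - 1.552, -56.140 + 1.237] = [-57.692, -54.903]. RSS = √0.389695 = 0.624.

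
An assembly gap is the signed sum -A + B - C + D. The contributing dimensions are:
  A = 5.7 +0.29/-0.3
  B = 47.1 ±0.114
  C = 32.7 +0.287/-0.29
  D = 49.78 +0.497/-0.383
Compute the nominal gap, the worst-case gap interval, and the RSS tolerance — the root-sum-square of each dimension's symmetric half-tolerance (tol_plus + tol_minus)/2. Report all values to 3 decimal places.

nominal=58.480 wc=[57.406,59.681] rss=0.614

Stack each dimension's contribution:
  -A: nom -5.700 → Σnom=-5.700; wc +0.300/-0.290 → slack +0.300/-0.290; half-tol=0.295, Σhalf²=0.087025
  +B: nom +47.100 → Σnom=41.400; wc +0.114/-0.114 → slack +0.414/-0.404; half-tol=0.114, Σhalf²=0.100021
  -C: nom -32.700 → Σnom=8.700; wc +0.290/-0.287 → slack +0.704/-0.691; half-tol=0.288, Σhalf²=0.183253
  +D: nom +49.780 → Σnom=58.480; wc +0.497/-0.383 → slack +1.201/-1.074; half-tol=0.440, Σhalf²=0.376853
Nominal = 58.480. Worst-case = [58.480 - 1.074, 58.480 + 1.201] = [57.406, 59.681]. RSS = √0.376853 = 0.614.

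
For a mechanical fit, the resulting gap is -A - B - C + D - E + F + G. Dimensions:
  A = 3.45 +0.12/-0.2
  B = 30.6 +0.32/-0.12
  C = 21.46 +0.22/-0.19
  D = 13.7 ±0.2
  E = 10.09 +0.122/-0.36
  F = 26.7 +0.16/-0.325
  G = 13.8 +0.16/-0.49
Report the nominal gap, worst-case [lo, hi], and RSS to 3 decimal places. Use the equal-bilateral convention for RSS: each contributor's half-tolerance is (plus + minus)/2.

nominal=-11.400 wc=[-13.197,-10.010] rss=0.615

Stack each dimension's contribution:
  -A: nom -3.450 → Σnom=-3.450; wc +0.200/-0.120 → slack +0.200/-0.120; half-tol=0.160, Σhalf²=0.025600
  -B: nom -30.600 → Σnom=-34.050; wc +0.120/-0.320 → slack +0.320/-0.440; half-tol=0.220, Σhalf²=0.074000
  -C: nom -21.460 → Σnom=-55.510; wc +0.190/-0.220 → slack +0.510/-0.660; half-tol=0.205, Σhalf²=0.116025
  +D: nom +13.700 → Σnom=-41.810; wc +0.200/-0.200 → slack +0.710/-0.860; half-tol=0.200, Σhalf²=0.156025
  -E: nom -10.090 → Σnom=-51.900; wc +0.360/-0.122 → slack +1.070/-0.982; half-tol=0.241, Σhalf²=0.214106
  +F: nom +26.700 → Σnom=-25.200; wc +0.160/-0.325 → slack +1.230/-1.307; half-tol=0.242, Σhalf²=0.272912
  +G: nom +13.800 → Σnom=-11.400; wc +0.160/-0.490 → slack +1.390/-1.797; half-tol=0.325, Σhalf²=0.378537
Nominal = -11.400. Worst-case = [-11.400 - 1.797, -11.400 + 1.390] = [-13.197, -10.010]. RSS = √0.378537 = 0.615.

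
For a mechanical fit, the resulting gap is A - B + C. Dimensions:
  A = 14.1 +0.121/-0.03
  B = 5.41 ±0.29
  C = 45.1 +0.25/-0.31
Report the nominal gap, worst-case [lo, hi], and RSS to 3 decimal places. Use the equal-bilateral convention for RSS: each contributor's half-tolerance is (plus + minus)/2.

Stack each dimension's contribution:
  +A: nom +14.100 → Σnom=14.100; wc +0.121/-0.030 → slack +0.121/-0.030; half-tol=0.075, Σhalf²=0.005700
  -B: nom -5.410 → Σnom=8.690; wc +0.290/-0.290 → slack +0.411/-0.320; half-tol=0.290, Σhalf²=0.089800
  +C: nom +45.100 → Σnom=53.790; wc +0.250/-0.310 → slack +0.661/-0.630; half-tol=0.280, Σhalf²=0.168200
Nominal = 53.790. Worst-case = [53.790 - 0.630, 53.790 + 0.661] = [53.160, 54.451]. RSS = √0.168200 = 0.410.

nominal=53.790 wc=[53.160,54.451] rss=0.410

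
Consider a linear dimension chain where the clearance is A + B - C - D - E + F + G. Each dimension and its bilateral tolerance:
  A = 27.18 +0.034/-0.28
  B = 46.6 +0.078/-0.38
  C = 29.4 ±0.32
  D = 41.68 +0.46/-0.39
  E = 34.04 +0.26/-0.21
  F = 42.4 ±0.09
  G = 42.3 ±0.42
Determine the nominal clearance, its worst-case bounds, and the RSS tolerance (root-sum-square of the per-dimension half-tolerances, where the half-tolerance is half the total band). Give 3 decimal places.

nominal=53.360 wc=[51.150,54.902] rss=0.774

Stack each dimension's contribution:
  +A: nom +27.180 → Σnom=27.180; wc +0.034/-0.280 → slack +0.034/-0.280; half-tol=0.157, Σhalf²=0.024649
  +B: nom +46.600 → Σnom=73.780; wc +0.078/-0.380 → slack +0.112/-0.660; half-tol=0.229, Σhalf²=0.077090
  -C: nom -29.400 → Σnom=44.380; wc +0.320/-0.320 → slack +0.432/-0.980; half-tol=0.320, Σhalf²=0.179490
  -D: nom -41.680 → Σnom=2.700; wc +0.390/-0.460 → slack +0.822/-1.440; half-tol=0.425, Σhalf²=0.360115
  -E: nom -34.040 → Σnom=-31.340; wc +0.210/-0.260 → slack +1.032/-1.700; half-tol=0.235, Σhalf²=0.415340
  +F: nom +42.400 → Σnom=11.060; wc +0.090/-0.090 → slack +1.122/-1.790; half-tol=0.090, Σhalf²=0.423440
  +G: nom +42.300 → Σnom=53.360; wc +0.420/-0.420 → slack +1.542/-2.210; half-tol=0.420, Σhalf²=0.599840
Nominal = 53.360. Worst-case = [53.360 - 2.210, 53.360 + 1.542] = [51.150, 54.902]. RSS = √0.599840 = 0.774.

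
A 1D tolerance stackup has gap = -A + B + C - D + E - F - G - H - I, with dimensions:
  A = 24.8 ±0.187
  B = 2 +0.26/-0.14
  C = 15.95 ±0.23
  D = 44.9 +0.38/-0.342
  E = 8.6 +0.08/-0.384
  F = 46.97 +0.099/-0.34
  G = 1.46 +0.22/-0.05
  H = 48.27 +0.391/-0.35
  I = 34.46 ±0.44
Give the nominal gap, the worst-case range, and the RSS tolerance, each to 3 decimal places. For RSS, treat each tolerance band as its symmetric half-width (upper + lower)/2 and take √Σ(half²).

Stack each dimension's contribution:
  -A: nom -24.800 → Σnom=-24.800; wc +0.187/-0.187 → slack +0.187/-0.187; half-tol=0.187, Σhalf²=0.034969
  +B: nom +2.000 → Σnom=-22.800; wc +0.260/-0.140 → slack +0.447/-0.327; half-tol=0.200, Σhalf²=0.074969
  +C: nom +15.950 → Σnom=-6.850; wc +0.230/-0.230 → slack +0.677/-0.557; half-tol=0.230, Σhalf²=0.127869
  -D: nom -44.900 → Σnom=-51.750; wc +0.342/-0.380 → slack +1.019/-0.937; half-tol=0.361, Σhalf²=0.258190
  +E: nom +8.600 → Σnom=-43.150; wc +0.080/-0.384 → slack +1.099/-1.321; half-tol=0.232, Σhalf²=0.312014
  -F: nom -46.970 → Σnom=-90.120; wc +0.340/-0.099 → slack +1.439/-1.420; half-tol=0.220, Σhalf²=0.360194
  -G: nom -1.460 → Σnom=-91.580; wc +0.050/-0.220 → slack +1.489/-1.640; half-tol=0.135, Σhalf²=0.378419
  -H: nom -48.270 → Σnom=-139.850; wc +0.350/-0.391 → slack +1.839/-2.031; half-tol=0.370, Σhalf²=0.515690
  -I: nom -34.460 → Σnom=-174.310; wc +0.440/-0.440 → slack +2.279/-2.471; half-tol=0.440, Σhalf²=0.709290
Nominal = -174.310. Worst-case = [-174.310 - 2.471, -174.310 + 2.279] = [-176.781, -172.031]. RSS = √0.709290 = 0.842.

nominal=-174.310 wc=[-176.781,-172.031] rss=0.842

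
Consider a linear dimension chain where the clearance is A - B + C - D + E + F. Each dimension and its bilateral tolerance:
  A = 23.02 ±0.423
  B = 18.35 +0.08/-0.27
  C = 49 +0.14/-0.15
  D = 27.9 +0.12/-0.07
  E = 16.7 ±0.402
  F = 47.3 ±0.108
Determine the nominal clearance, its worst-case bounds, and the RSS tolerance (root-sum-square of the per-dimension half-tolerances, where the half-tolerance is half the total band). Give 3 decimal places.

nominal=89.770 wc=[88.487,91.183] rss=0.643

Stack each dimension's contribution:
  +A: nom +23.020 → Σnom=23.020; wc +0.423/-0.423 → slack +0.423/-0.423; half-tol=0.423, Σhalf²=0.178929
  -B: nom -18.350 → Σnom=4.670; wc +0.270/-0.080 → slack +0.693/-0.503; half-tol=0.175, Σhalf²=0.209554
  +C: nom +49.000 → Σnom=53.670; wc +0.140/-0.150 → slack +0.833/-0.653; half-tol=0.145, Σhalf²=0.230579
  -D: nom -27.900 → Σnom=25.770; wc +0.070/-0.120 → slack +0.903/-0.773; half-tol=0.095, Σhalf²=0.239604
  +E: nom +16.700 → Σnom=42.470; wc +0.402/-0.402 → slack +1.305/-1.175; half-tol=0.402, Σhalf²=0.401208
  +F: nom +47.300 → Σnom=89.770; wc +0.108/-0.108 → slack +1.413/-1.283; half-tol=0.108, Σhalf²=0.412872
Nominal = 89.770. Worst-case = [89.770 - 1.283, 89.770 + 1.413] = [88.487, 91.183]. RSS = √0.412872 = 0.643.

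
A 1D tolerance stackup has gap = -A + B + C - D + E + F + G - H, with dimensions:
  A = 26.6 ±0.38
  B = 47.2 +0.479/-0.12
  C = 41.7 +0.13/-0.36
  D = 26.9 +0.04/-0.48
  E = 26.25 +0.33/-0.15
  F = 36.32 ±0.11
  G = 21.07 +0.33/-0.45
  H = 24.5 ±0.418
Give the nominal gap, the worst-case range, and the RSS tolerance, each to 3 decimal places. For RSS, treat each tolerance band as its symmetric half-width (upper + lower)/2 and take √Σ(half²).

nominal=94.540 wc=[92.512,97.197] rss=0.871

Stack each dimension's contribution:
  -A: nom -26.600 → Σnom=-26.600; wc +0.380/-0.380 → slack +0.380/-0.380; half-tol=0.380, Σhalf²=0.144400
  +B: nom +47.200 → Σnom=20.600; wc +0.479/-0.120 → slack +0.859/-0.500; half-tol=0.299, Σhalf²=0.234100
  +C: nom +41.700 → Σnom=62.300; wc +0.130/-0.360 → slack +0.989/-0.860; half-tol=0.245, Σhalf²=0.294125
  -D: nom -26.900 → Σnom=35.400; wc +0.480/-0.040 → slack +1.469/-0.900; half-tol=0.260, Σhalf²=0.361725
  +E: nom +26.250 → Σnom=61.650; wc +0.330/-0.150 → slack +1.799/-1.050; half-tol=0.240, Σhalf²=0.419325
  +F: nom +36.320 → Σnom=97.970; wc +0.110/-0.110 → slack +1.909/-1.160; half-tol=0.110, Σhalf²=0.431425
  +G: nom +21.070 → Σnom=119.040; wc +0.330/-0.450 → slack +2.239/-1.610; half-tol=0.390, Σhalf²=0.583525
  -H: nom -24.500 → Σnom=94.540; wc +0.418/-0.418 → slack +2.657/-2.028; half-tol=0.418, Σhalf²=0.758249
Nominal = 94.540. Worst-case = [94.540 - 2.028, 94.540 + 2.657] = [92.512, 97.197]. RSS = √0.758249 = 0.871.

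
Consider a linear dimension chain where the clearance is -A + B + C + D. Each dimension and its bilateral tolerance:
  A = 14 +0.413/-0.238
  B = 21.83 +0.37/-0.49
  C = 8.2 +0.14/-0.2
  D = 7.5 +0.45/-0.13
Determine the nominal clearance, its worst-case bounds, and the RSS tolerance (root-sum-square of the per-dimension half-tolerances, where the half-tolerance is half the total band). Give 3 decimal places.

nominal=23.530 wc=[22.297,24.728] rss=0.635

Stack each dimension's contribution:
  -A: nom -14.000 → Σnom=-14.000; wc +0.238/-0.413 → slack +0.238/-0.413; half-tol=0.326, Σhalf²=0.105950
  +B: nom +21.830 → Σnom=7.830; wc +0.370/-0.490 → slack +0.608/-0.903; half-tol=0.430, Σhalf²=0.290850
  +C: nom +8.200 → Σnom=16.030; wc +0.140/-0.200 → slack +0.748/-1.103; half-tol=0.170, Σhalf²=0.319750
  +D: nom +7.500 → Σnom=23.530; wc +0.450/-0.130 → slack +1.198/-1.233; half-tol=0.290, Σhalf²=0.403850
Nominal = 23.530. Worst-case = [23.530 - 1.233, 23.530 + 1.198] = [22.297, 24.728]. RSS = √0.403850 = 0.635.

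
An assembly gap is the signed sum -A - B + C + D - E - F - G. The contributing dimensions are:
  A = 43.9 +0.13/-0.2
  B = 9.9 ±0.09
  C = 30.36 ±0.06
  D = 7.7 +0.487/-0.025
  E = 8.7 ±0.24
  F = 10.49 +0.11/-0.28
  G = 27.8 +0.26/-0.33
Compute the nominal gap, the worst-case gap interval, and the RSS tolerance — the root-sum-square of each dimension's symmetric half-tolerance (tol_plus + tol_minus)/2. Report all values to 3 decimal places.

Stack each dimension's contribution:
  -A: nom -43.900 → Σnom=-43.900; wc +0.200/-0.130 → slack +0.200/-0.130; half-tol=0.165, Σhalf²=0.027225
  -B: nom -9.900 → Σnom=-53.800; wc +0.090/-0.090 → slack +0.290/-0.220; half-tol=0.090, Σhalf²=0.035325
  +C: nom +30.360 → Σnom=-23.440; wc +0.060/-0.060 → slack +0.350/-0.280; half-tol=0.060, Σhalf²=0.038925
  +D: nom +7.700 → Σnom=-15.740; wc +0.487/-0.025 → slack +0.837/-0.305; half-tol=0.256, Σhalf²=0.104461
  -E: nom -8.700 → Σnom=-24.440; wc +0.240/-0.240 → slack +1.077/-0.545; half-tol=0.240, Σhalf²=0.162061
  -F: nom -10.490 → Σnom=-34.930; wc +0.280/-0.110 → slack +1.357/-0.655; half-tol=0.195, Σhalf²=0.200086
  -G: nom -27.800 → Σnom=-62.730; wc +0.330/-0.260 → slack +1.687/-0.915; half-tol=0.295, Σhalf²=0.287111
Nominal = -62.730. Worst-case = [-62.730 - 0.915, -62.730 + 1.687] = [-63.645, -61.043]. RSS = √0.287111 = 0.536.

nominal=-62.730 wc=[-63.645,-61.043] rss=0.536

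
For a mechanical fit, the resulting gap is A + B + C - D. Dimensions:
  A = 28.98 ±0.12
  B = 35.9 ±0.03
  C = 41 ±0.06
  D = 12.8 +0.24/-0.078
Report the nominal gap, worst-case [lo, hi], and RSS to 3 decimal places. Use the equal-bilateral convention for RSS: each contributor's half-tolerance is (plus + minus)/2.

nominal=93.080 wc=[92.630,93.368] rss=0.210

Stack each dimension's contribution:
  +A: nom +28.980 → Σnom=28.980; wc +0.120/-0.120 → slack +0.120/-0.120; half-tol=0.120, Σhalf²=0.014400
  +B: nom +35.900 → Σnom=64.880; wc +0.030/-0.030 → slack +0.150/-0.150; half-tol=0.030, Σhalf²=0.015300
  +C: nom +41.000 → Σnom=105.880; wc +0.060/-0.060 → slack +0.210/-0.210; half-tol=0.060, Σhalf²=0.018900
  -D: nom -12.800 → Σnom=93.080; wc +0.078/-0.240 → slack +0.288/-0.450; half-tol=0.159, Σhalf²=0.044181
Nominal = 93.080. Worst-case = [93.080 - 0.450, 93.080 + 0.288] = [92.630, 93.368]. RSS = √0.044181 = 0.210.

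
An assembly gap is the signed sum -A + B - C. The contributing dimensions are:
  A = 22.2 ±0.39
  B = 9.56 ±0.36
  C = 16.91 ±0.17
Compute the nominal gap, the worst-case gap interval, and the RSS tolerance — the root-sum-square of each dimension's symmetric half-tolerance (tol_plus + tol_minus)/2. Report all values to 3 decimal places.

nominal=-29.550 wc=[-30.470,-28.630] rss=0.557

Stack each dimension's contribution:
  -A: nom -22.200 → Σnom=-22.200; wc +0.390/-0.390 → slack +0.390/-0.390; half-tol=0.390, Σhalf²=0.152100
  +B: nom +9.560 → Σnom=-12.640; wc +0.360/-0.360 → slack +0.750/-0.750; half-tol=0.360, Σhalf²=0.281700
  -C: nom -16.910 → Σnom=-29.550; wc +0.170/-0.170 → slack +0.920/-0.920; half-tol=0.170, Σhalf²=0.310600
Nominal = -29.550. Worst-case = [-29.550 - 0.920, -29.550 + 0.920] = [-30.470, -28.630]. RSS = √0.310600 = 0.557.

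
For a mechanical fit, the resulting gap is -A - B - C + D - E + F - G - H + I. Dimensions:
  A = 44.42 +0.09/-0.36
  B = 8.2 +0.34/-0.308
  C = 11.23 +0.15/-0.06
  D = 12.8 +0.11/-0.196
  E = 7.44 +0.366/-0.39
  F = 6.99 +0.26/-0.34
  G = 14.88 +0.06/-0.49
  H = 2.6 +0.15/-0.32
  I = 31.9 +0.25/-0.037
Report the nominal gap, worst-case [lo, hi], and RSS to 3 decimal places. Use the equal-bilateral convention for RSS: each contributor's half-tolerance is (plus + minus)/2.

Stack each dimension's contribution:
  -A: nom -44.420 → Σnom=-44.420; wc +0.360/-0.090 → slack +0.360/-0.090; half-tol=0.225, Σhalf²=0.050625
  -B: nom -8.200 → Σnom=-52.620; wc +0.308/-0.340 → slack +0.668/-0.430; half-tol=0.324, Σhalf²=0.155601
  -C: nom -11.230 → Σnom=-63.850; wc +0.060/-0.150 → slack +0.728/-0.580; half-tol=0.105, Σhalf²=0.166626
  +D: nom +12.800 → Σnom=-51.050; wc +0.110/-0.196 → slack +0.838/-0.776; half-tol=0.153, Σhalf²=0.190035
  -E: nom -7.440 → Σnom=-58.490; wc +0.390/-0.366 → slack +1.228/-1.142; half-tol=0.378, Σhalf²=0.332919
  +F: nom +6.990 → Σnom=-51.500; wc +0.260/-0.340 → slack +1.488/-1.482; half-tol=0.300, Σhalf²=0.422919
  -G: nom -14.880 → Σnom=-66.380; wc +0.490/-0.060 → slack +1.978/-1.542; half-tol=0.275, Σhalf²=0.498544
  -H: nom -2.600 → Σnom=-68.980; wc +0.320/-0.150 → slack +2.298/-1.692; half-tol=0.235, Σhalf²=0.553769
  +I: nom +31.900 → Σnom=-37.080; wc +0.250/-0.037 → slack +2.548/-1.729; half-tol=0.143, Σhalf²=0.574361
Nominal = -37.080. Worst-case = [-37.080 - 1.729, -37.080 + 2.548] = [-38.809, -34.532]. RSS = √0.574361 = 0.758.

nominal=-37.080 wc=[-38.809,-34.532] rss=0.758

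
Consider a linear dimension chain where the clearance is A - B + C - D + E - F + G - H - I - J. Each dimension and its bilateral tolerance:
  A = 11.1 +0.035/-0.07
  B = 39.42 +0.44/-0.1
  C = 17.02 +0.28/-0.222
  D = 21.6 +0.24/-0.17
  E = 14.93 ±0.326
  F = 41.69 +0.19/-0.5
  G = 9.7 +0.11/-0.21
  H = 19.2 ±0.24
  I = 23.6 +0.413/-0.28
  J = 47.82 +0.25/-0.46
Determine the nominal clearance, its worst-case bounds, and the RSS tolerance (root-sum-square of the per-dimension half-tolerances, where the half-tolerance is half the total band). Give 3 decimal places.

Stack each dimension's contribution:
  +A: nom +11.100 → Σnom=11.100; wc +0.035/-0.070 → slack +0.035/-0.070; half-tol=0.053, Σhalf²=0.002756
  -B: nom -39.420 → Σnom=-28.320; wc +0.100/-0.440 → slack +0.135/-0.510; half-tol=0.270, Σhalf²=0.075656
  +C: nom +17.020 → Σnom=-11.300; wc +0.280/-0.222 → slack +0.415/-0.732; half-tol=0.251, Σhalf²=0.138657
  -D: nom -21.600 → Σnom=-32.900; wc +0.170/-0.240 → slack +0.585/-0.972; half-tol=0.205, Σhalf²=0.180682
  +E: nom +14.930 → Σnom=-17.970; wc +0.326/-0.326 → slack +0.911/-1.298; half-tol=0.326, Σhalf²=0.286958
  -F: nom -41.690 → Σnom=-59.660; wc +0.500/-0.190 → slack +1.411/-1.488; half-tol=0.345, Σhalf²=0.405983
  +G: nom +9.700 → Σnom=-49.960; wc +0.110/-0.210 → slack +1.521/-1.698; half-tol=0.160, Σhalf²=0.431583
  -H: nom -19.200 → Σnom=-69.160; wc +0.240/-0.240 → slack +1.761/-1.938; half-tol=0.240, Σhalf²=0.489183
  -I: nom -23.600 → Σnom=-92.760; wc +0.280/-0.413 → slack +2.041/-2.351; half-tol=0.347, Σhalf²=0.609245
  -J: nom -47.820 → Σnom=-140.580; wc +0.460/-0.250 → slack +2.501/-2.601; half-tol=0.355, Σhalf²=0.735270
Nominal = -140.580. Worst-case = [-140.580 - 2.601, -140.580 + 2.501] = [-143.181, -138.079]. RSS = √0.735270 = 0.857.

nominal=-140.580 wc=[-143.181,-138.079] rss=0.857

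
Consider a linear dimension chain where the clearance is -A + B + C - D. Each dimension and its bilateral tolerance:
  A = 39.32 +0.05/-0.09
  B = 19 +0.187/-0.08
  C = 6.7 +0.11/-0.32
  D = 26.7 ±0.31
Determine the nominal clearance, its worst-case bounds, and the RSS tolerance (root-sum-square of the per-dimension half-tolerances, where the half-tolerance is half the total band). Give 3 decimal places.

Stack each dimension's contribution:
  -A: nom -39.320 → Σnom=-39.320; wc +0.090/-0.050 → slack +0.090/-0.050; half-tol=0.070, Σhalf²=0.004900
  +B: nom +19.000 → Σnom=-20.320; wc +0.187/-0.080 → slack +0.277/-0.130; half-tol=0.134, Σhalf²=0.022722
  +C: nom +6.700 → Σnom=-13.620; wc +0.110/-0.320 → slack +0.387/-0.450; half-tol=0.215, Σhalf²=0.068947
  -D: nom -26.700 → Σnom=-40.320; wc +0.310/-0.310 → slack +0.697/-0.760; half-tol=0.310, Σhalf²=0.165047
Nominal = -40.320. Worst-case = [-40.320 - 0.760, -40.320 + 0.697] = [-41.080, -39.623]. RSS = √0.165047 = 0.406.

nominal=-40.320 wc=[-41.080,-39.623] rss=0.406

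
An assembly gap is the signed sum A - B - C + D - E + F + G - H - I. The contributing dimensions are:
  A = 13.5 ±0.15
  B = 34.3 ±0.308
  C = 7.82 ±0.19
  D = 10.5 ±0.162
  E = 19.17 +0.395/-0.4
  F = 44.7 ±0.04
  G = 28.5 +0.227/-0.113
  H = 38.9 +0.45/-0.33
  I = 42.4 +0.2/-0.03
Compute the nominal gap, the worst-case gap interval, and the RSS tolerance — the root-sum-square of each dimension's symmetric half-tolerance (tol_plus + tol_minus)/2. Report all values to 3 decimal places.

Stack each dimension's contribution:
  +A: nom +13.500 → Σnom=13.500; wc +0.150/-0.150 → slack +0.150/-0.150; half-tol=0.150, Σhalf²=0.022500
  -B: nom -34.300 → Σnom=-20.800; wc +0.308/-0.308 → slack +0.458/-0.458; half-tol=0.308, Σhalf²=0.117364
  -C: nom -7.820 → Σnom=-28.620; wc +0.190/-0.190 → slack +0.648/-0.648; half-tol=0.190, Σhalf²=0.153464
  +D: nom +10.500 → Σnom=-18.120; wc +0.162/-0.162 → slack +0.810/-0.810; half-tol=0.162, Σhalf²=0.179708
  -E: nom -19.170 → Σnom=-37.290; wc +0.400/-0.395 → slack +1.210/-1.205; half-tol=0.398, Σhalf²=0.337714
  +F: nom +44.700 → Σnom=7.410; wc +0.040/-0.040 → slack +1.250/-1.245; half-tol=0.040, Σhalf²=0.339314
  +G: nom +28.500 → Σnom=35.910; wc +0.227/-0.113 → slack +1.477/-1.358; half-tol=0.170, Σhalf²=0.368214
  -H: nom -38.900 → Σnom=-2.990; wc +0.330/-0.450 → slack +1.807/-1.808; half-tol=0.390, Σhalf²=0.520314
  -I: nom -42.400 → Σnom=-45.390; wc +0.030/-0.200 → slack +1.837/-2.008; half-tol=0.115, Σhalf²=0.533539
Nominal = -45.390. Worst-case = [-45.390 - 2.008, -45.390 + 1.837] = [-47.398, -43.553]. RSS = √0.533539 = 0.730.

nominal=-45.390 wc=[-47.398,-43.553] rss=0.730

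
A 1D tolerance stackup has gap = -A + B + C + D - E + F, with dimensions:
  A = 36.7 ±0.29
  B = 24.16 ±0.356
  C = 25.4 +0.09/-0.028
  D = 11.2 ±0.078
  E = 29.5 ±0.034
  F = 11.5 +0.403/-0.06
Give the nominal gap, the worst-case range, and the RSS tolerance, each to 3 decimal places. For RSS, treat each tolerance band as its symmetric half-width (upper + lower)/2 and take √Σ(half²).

nominal=6.060 wc=[5.214,7.311] rss=0.525

Stack each dimension's contribution:
  -A: nom -36.700 → Σnom=-36.700; wc +0.290/-0.290 → slack +0.290/-0.290; half-tol=0.290, Σhalf²=0.084100
  +B: nom +24.160 → Σnom=-12.540; wc +0.356/-0.356 → slack +0.646/-0.646; half-tol=0.356, Σhalf²=0.210836
  +C: nom +25.400 → Σnom=12.860; wc +0.090/-0.028 → slack +0.736/-0.674; half-tol=0.059, Σhalf²=0.214317
  +D: nom +11.200 → Σnom=24.060; wc +0.078/-0.078 → slack +0.814/-0.752; half-tol=0.078, Σhalf²=0.220401
  -E: nom -29.500 → Σnom=-5.440; wc +0.034/-0.034 → slack +0.848/-0.786; half-tol=0.034, Σhalf²=0.221557
  +F: nom +11.500 → Σnom=6.060; wc +0.403/-0.060 → slack +1.251/-0.846; half-tol=0.232, Σhalf²=0.275149
Nominal = 6.060. Worst-case = [6.060 - 0.846, 6.060 + 1.251] = [5.214, 7.311]. RSS = √0.275149 = 0.525.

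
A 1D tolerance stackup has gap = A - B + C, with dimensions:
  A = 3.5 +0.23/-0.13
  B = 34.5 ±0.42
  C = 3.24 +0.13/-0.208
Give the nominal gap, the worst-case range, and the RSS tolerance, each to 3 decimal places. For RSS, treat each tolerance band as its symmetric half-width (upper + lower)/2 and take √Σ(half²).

Stack each dimension's contribution:
  +A: nom +3.500 → Σnom=3.500; wc +0.230/-0.130 → slack +0.230/-0.130; half-tol=0.180, Σhalf²=0.032400
  -B: nom -34.500 → Σnom=-31.000; wc +0.420/-0.420 → slack +0.650/-0.550; half-tol=0.420, Σhalf²=0.208800
  +C: nom +3.240 → Σnom=-27.760; wc +0.130/-0.208 → slack +0.780/-0.758; half-tol=0.169, Σhalf²=0.237361
Nominal = -27.760. Worst-case = [-27.760 - 0.758, -27.760 + 0.780] = [-28.518, -26.980]. RSS = √0.237361 = 0.487.

nominal=-27.760 wc=[-28.518,-26.980] rss=0.487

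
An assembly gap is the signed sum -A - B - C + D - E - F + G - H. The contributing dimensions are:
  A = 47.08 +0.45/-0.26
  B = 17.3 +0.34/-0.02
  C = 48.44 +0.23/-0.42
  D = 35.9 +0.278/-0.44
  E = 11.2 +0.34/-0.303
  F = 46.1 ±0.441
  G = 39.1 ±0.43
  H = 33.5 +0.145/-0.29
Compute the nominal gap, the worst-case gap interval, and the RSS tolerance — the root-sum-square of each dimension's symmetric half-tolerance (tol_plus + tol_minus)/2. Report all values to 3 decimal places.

nominal=-128.620 wc=[-131.436,-126.178] rss=0.961

Stack each dimension's contribution:
  -A: nom -47.080 → Σnom=-47.080; wc +0.260/-0.450 → slack +0.260/-0.450; half-tol=0.355, Σhalf²=0.126025
  -B: nom -17.300 → Σnom=-64.380; wc +0.020/-0.340 → slack +0.280/-0.790; half-tol=0.180, Σhalf²=0.158425
  -C: nom -48.440 → Σnom=-112.820; wc +0.420/-0.230 → slack +0.700/-1.020; half-tol=0.325, Σhalf²=0.264050
  +D: nom +35.900 → Σnom=-76.920; wc +0.278/-0.440 → slack +0.978/-1.460; half-tol=0.359, Σhalf²=0.392931
  -E: nom -11.200 → Σnom=-88.120; wc +0.303/-0.340 → slack +1.281/-1.800; half-tol=0.322, Σhalf²=0.496293
  -F: nom -46.100 → Σnom=-134.220; wc +0.441/-0.441 → slack +1.722/-2.241; half-tol=0.441, Σhalf²=0.690774
  +G: nom +39.100 → Σnom=-95.120; wc +0.430/-0.430 → slack +2.152/-2.671; half-tol=0.430, Σhalf²=0.875674
  -H: nom -33.500 → Σnom=-128.620; wc +0.290/-0.145 → slack +2.442/-2.816; half-tol=0.217, Σhalf²=0.922980
Nominal = -128.620. Worst-case = [-128.620 - 2.816, -128.620 + 2.442] = [-131.436, -126.178]. RSS = √0.922980 = 0.961.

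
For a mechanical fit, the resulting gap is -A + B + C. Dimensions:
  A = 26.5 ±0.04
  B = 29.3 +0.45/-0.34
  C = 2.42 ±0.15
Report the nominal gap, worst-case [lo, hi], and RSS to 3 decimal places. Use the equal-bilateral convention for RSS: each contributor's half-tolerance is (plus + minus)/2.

Stack each dimension's contribution:
  -A: nom -26.500 → Σnom=-26.500; wc +0.040/-0.040 → slack +0.040/-0.040; half-tol=0.040, Σhalf²=0.001600
  +B: nom +29.300 → Σnom=2.800; wc +0.450/-0.340 → slack +0.490/-0.380; half-tol=0.395, Σhalf²=0.157625
  +C: nom +2.420 → Σnom=5.220; wc +0.150/-0.150 → slack +0.640/-0.530; half-tol=0.150, Σhalf²=0.180125
Nominal = 5.220. Worst-case = [5.220 - 0.530, 5.220 + 0.640] = [4.690, 5.860]. RSS = √0.180125 = 0.424.

nominal=5.220 wc=[4.690,5.860] rss=0.424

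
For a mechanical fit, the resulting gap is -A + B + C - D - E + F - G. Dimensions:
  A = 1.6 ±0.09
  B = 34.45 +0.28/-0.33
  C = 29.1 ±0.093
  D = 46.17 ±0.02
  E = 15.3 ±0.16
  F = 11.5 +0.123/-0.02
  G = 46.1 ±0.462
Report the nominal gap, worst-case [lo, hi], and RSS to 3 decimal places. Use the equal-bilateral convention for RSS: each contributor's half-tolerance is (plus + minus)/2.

Stack each dimension's contribution:
  -A: nom -1.600 → Σnom=-1.600; wc +0.090/-0.090 → slack +0.090/-0.090; half-tol=0.090, Σhalf²=0.008100
  +B: nom +34.450 → Σnom=32.850; wc +0.280/-0.330 → slack +0.370/-0.420; half-tol=0.305, Σhalf²=0.101125
  +C: nom +29.100 → Σnom=61.950; wc +0.093/-0.093 → slack +0.463/-0.513; half-tol=0.093, Σhalf²=0.109774
  -D: nom -46.170 → Σnom=15.780; wc +0.020/-0.020 → slack +0.483/-0.533; half-tol=0.020, Σhalf²=0.110174
  -E: nom -15.300 → Σnom=0.480; wc +0.160/-0.160 → slack +0.643/-0.693; half-tol=0.160, Σhalf²=0.135774
  +F: nom +11.500 → Σnom=11.980; wc +0.123/-0.020 → slack +0.766/-0.713; half-tol=0.071, Σhalf²=0.140886
  -G: nom -46.100 → Σnom=-34.120; wc +0.462/-0.462 → slack +1.228/-1.175; half-tol=0.462, Σhalf²=0.354330
Nominal = -34.120. Worst-case = [-34.120 - 1.175, -34.120 + 1.228] = [-35.295, -32.892]. RSS = √0.354330 = 0.595.

nominal=-34.120 wc=[-35.295,-32.892] rss=0.595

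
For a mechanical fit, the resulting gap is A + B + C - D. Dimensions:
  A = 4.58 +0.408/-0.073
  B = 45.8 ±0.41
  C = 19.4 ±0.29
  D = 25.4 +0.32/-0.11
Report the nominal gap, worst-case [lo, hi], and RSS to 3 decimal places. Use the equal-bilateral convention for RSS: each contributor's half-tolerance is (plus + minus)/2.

Stack each dimension's contribution:
  +A: nom +4.580 → Σnom=4.580; wc +0.408/-0.073 → slack +0.408/-0.073; half-tol=0.240, Σhalf²=0.057840
  +B: nom +45.800 → Σnom=50.380; wc +0.410/-0.410 → slack +0.818/-0.483; half-tol=0.410, Σhalf²=0.225940
  +C: nom +19.400 → Σnom=69.780; wc +0.290/-0.290 → slack +1.108/-0.773; half-tol=0.290, Σhalf²=0.310040
  -D: nom -25.400 → Σnom=44.380; wc +0.110/-0.320 → slack +1.218/-1.093; half-tol=0.215, Σhalf²=0.356265
Nominal = 44.380. Worst-case = [44.380 - 1.093, 44.380 + 1.218] = [43.287, 45.598]. RSS = √0.356265 = 0.597.

nominal=44.380 wc=[43.287,45.598] rss=0.597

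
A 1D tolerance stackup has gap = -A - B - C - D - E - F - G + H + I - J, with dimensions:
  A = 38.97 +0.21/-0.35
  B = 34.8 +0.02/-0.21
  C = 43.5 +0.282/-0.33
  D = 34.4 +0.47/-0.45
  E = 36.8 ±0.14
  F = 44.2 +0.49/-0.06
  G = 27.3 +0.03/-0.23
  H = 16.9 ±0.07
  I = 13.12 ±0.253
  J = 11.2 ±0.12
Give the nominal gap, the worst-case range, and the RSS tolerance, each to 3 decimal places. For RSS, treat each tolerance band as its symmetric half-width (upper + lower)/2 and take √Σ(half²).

Stack each dimension's contribution:
  -A: nom -38.970 → Σnom=-38.970; wc +0.350/-0.210 → slack +0.350/-0.210; half-tol=0.280, Σhalf²=0.078400
  -B: nom -34.800 → Σnom=-73.770; wc +0.210/-0.020 → slack +0.560/-0.230; half-tol=0.115, Σhalf²=0.091625
  -C: nom -43.500 → Σnom=-117.270; wc +0.330/-0.282 → slack +0.890/-0.512; half-tol=0.306, Σhalf²=0.185261
  -D: nom -34.400 → Σnom=-151.670; wc +0.450/-0.470 → slack +1.340/-0.982; half-tol=0.460, Σhalf²=0.396861
  -E: nom -36.800 → Σnom=-188.470; wc +0.140/-0.140 → slack +1.480/-1.122; half-tol=0.140, Σhalf²=0.416461
  -F: nom -44.200 → Σnom=-232.670; wc +0.060/-0.490 → slack +1.540/-1.612; half-tol=0.275, Σhalf²=0.492086
  -G: nom -27.300 → Σnom=-259.970; wc +0.230/-0.030 → slack +1.770/-1.642; half-tol=0.130, Σhalf²=0.508986
  +H: nom +16.900 → Σnom=-243.070; wc +0.070/-0.070 → slack +1.840/-1.712; half-tol=0.070, Σhalf²=0.513886
  +I: nom +13.120 → Σnom=-229.950; wc +0.253/-0.253 → slack +2.093/-1.965; half-tol=0.253, Σhalf²=0.577895
  -J: nom -11.200 → Σnom=-241.150; wc +0.120/-0.120 → slack +2.213/-2.085; half-tol=0.120, Σhalf²=0.592295
Nominal = -241.150. Worst-case = [-241.150 - 2.085, -241.150 + 2.213] = [-243.235, -238.937]. RSS = √0.592295 = 0.770.

nominal=-241.150 wc=[-243.235,-238.937] rss=0.770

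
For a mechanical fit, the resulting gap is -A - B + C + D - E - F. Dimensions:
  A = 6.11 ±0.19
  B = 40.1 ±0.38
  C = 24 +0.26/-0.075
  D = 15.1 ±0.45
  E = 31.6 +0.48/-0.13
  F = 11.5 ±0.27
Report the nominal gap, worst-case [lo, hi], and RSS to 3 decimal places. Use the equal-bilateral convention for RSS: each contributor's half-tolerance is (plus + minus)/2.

nominal=-50.210 wc=[-52.055,-48.530] rss=0.760

Stack each dimension's contribution:
  -A: nom -6.110 → Σnom=-6.110; wc +0.190/-0.190 → slack +0.190/-0.190; half-tol=0.190, Σhalf²=0.036100
  -B: nom -40.100 → Σnom=-46.210; wc +0.380/-0.380 → slack +0.570/-0.570; half-tol=0.380, Σhalf²=0.180500
  +C: nom +24.000 → Σnom=-22.210; wc +0.260/-0.075 → slack +0.830/-0.645; half-tol=0.168, Σhalf²=0.208556
  +D: nom +15.100 → Σnom=-7.110; wc +0.450/-0.450 → slack +1.280/-1.095; half-tol=0.450, Σhalf²=0.411056
  -E: nom -31.600 → Σnom=-38.710; wc +0.130/-0.480 → slack +1.410/-1.575; half-tol=0.305, Σhalf²=0.504081
  -F: nom -11.500 → Σnom=-50.210; wc +0.270/-0.270 → slack +1.680/-1.845; half-tol=0.270, Σhalf²=0.576981
Nominal = -50.210. Worst-case = [-50.210 - 1.845, -50.210 + 1.680] = [-52.055, -48.530]. RSS = √0.576981 = 0.760.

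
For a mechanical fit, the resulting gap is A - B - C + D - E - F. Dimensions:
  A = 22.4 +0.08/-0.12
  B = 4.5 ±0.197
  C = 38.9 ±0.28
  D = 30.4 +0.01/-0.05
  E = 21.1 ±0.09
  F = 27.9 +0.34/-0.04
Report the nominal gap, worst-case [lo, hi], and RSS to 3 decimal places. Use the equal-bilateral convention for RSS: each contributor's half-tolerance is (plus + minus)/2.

nominal=-39.600 wc=[-40.677,-38.903] rss=0.415

Stack each dimension's contribution:
  +A: nom +22.400 → Σnom=22.400; wc +0.080/-0.120 → slack +0.080/-0.120; half-tol=0.100, Σhalf²=0.010000
  -B: nom -4.500 → Σnom=17.900; wc +0.197/-0.197 → slack +0.277/-0.317; half-tol=0.197, Σhalf²=0.048809
  -C: nom -38.900 → Σnom=-21.000; wc +0.280/-0.280 → slack +0.557/-0.597; half-tol=0.280, Σhalf²=0.127209
  +D: nom +30.400 → Σnom=9.400; wc +0.010/-0.050 → slack +0.567/-0.647; half-tol=0.030, Σhalf²=0.128109
  -E: nom -21.100 → Σnom=-11.700; wc +0.090/-0.090 → slack +0.657/-0.737; half-tol=0.090, Σhalf²=0.136209
  -F: nom -27.900 → Σnom=-39.600; wc +0.040/-0.340 → slack +0.697/-1.077; half-tol=0.190, Σhalf²=0.172309
Nominal = -39.600. Worst-case = [-39.600 - 1.077, -39.600 + 0.697] = [-40.677, -38.903]. RSS = √0.172309 = 0.415.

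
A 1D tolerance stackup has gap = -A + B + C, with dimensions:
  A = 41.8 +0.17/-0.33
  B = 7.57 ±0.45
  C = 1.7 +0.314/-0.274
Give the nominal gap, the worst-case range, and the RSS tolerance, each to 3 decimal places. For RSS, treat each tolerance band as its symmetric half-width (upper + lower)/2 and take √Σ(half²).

Stack each dimension's contribution:
  -A: nom -41.800 → Σnom=-41.800; wc +0.330/-0.170 → slack +0.330/-0.170; half-tol=0.250, Σhalf²=0.062500
  +B: nom +7.570 → Σnom=-34.230; wc +0.450/-0.450 → slack +0.780/-0.620; half-tol=0.450, Σhalf²=0.265000
  +C: nom +1.700 → Σnom=-32.530; wc +0.314/-0.274 → slack +1.094/-0.894; half-tol=0.294, Σhalf²=0.351436
Nominal = -32.530. Worst-case = [-32.530 - 0.894, -32.530 + 1.094] = [-33.424, -31.436]. RSS = √0.351436 = 0.593.

nominal=-32.530 wc=[-33.424,-31.436] rss=0.593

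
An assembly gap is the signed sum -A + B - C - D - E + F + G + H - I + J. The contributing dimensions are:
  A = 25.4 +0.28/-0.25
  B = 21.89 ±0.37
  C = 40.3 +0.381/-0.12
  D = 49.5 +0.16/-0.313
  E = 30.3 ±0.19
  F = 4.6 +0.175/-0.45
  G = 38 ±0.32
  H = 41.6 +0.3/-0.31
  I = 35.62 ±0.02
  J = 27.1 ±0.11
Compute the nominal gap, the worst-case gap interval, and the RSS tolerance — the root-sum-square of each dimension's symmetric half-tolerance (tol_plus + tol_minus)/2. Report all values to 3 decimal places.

Stack each dimension's contribution:
  -A: nom -25.400 → Σnom=-25.400; wc +0.250/-0.280 → slack +0.250/-0.280; half-tol=0.265, Σhalf²=0.070225
  +B: nom +21.890 → Σnom=-3.510; wc +0.370/-0.370 → slack +0.620/-0.650; half-tol=0.370, Σhalf²=0.207125
  -C: nom -40.300 → Σnom=-43.810; wc +0.120/-0.381 → slack +0.740/-1.031; half-tol=0.251, Σhalf²=0.269875
  -D: nom -49.500 → Σnom=-93.310; wc +0.313/-0.160 → slack +1.053/-1.191; half-tol=0.236, Σhalf²=0.325808
  -E: nom -30.300 → Σnom=-123.610; wc +0.190/-0.190 → slack +1.243/-1.381; half-tol=0.190, Σhalf²=0.361908
  +F: nom +4.600 → Σnom=-119.010; wc +0.175/-0.450 → slack +1.418/-1.831; half-tol=0.312, Σhalf²=0.459564
  +G: nom +38.000 → Σnom=-81.010; wc +0.320/-0.320 → slack +1.738/-2.151; half-tol=0.320, Σhalf²=0.561964
  +H: nom +41.600 → Σnom=-39.410; wc +0.300/-0.310 → slack +2.038/-2.461; half-tol=0.305, Σhalf²=0.654989
  -I: nom -35.620 → Σnom=-75.030; wc +0.020/-0.020 → slack +2.058/-2.481; half-tol=0.020, Σhalf²=0.655389
  +J: nom +27.100 → Σnom=-47.930; wc +0.110/-0.110 → slack +2.168/-2.591; half-tol=0.110, Σhalf²=0.667489
Nominal = -47.930. Worst-case = [-47.930 - 2.591, -47.930 + 2.168] = [-50.521, -45.762]. RSS = √0.667489 = 0.817.

nominal=-47.930 wc=[-50.521,-45.762] rss=0.817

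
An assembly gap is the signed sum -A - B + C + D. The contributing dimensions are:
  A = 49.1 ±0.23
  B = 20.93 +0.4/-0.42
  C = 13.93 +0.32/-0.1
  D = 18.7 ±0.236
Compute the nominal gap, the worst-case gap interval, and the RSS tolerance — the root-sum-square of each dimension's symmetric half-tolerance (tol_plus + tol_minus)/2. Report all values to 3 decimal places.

nominal=-37.400 wc=[-38.366,-36.194] rss=0.566

Stack each dimension's contribution:
  -A: nom -49.100 → Σnom=-49.100; wc +0.230/-0.230 → slack +0.230/-0.230; half-tol=0.230, Σhalf²=0.052900
  -B: nom -20.930 → Σnom=-70.030; wc +0.420/-0.400 → slack +0.650/-0.630; half-tol=0.410, Σhalf²=0.221000
  +C: nom +13.930 → Σnom=-56.100; wc +0.320/-0.100 → slack +0.970/-0.730; half-tol=0.210, Σhalf²=0.265100
  +D: nom +18.700 → Σnom=-37.400; wc +0.236/-0.236 → slack +1.206/-0.966; half-tol=0.236, Σhalf²=0.320796
Nominal = -37.400. Worst-case = [-37.400 - 0.966, -37.400 + 1.206] = [-38.366, -36.194]. RSS = √0.320796 = 0.566.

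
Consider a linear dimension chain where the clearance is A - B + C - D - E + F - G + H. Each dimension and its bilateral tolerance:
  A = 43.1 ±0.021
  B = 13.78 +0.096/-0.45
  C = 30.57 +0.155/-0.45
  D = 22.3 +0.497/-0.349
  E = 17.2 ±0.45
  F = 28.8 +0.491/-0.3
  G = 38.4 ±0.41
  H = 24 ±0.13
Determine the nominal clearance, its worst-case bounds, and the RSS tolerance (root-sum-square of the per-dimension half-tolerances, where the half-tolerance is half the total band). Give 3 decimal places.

Stack each dimension's contribution:
  +A: nom +43.100 → Σnom=43.100; wc +0.021/-0.021 → slack +0.021/-0.021; half-tol=0.021, Σhalf²=0.000441
  -B: nom -13.780 → Σnom=29.320; wc +0.450/-0.096 → slack +0.471/-0.117; half-tol=0.273, Σhalf²=0.074970
  +C: nom +30.570 → Σnom=59.890; wc +0.155/-0.450 → slack +0.626/-0.567; half-tol=0.302, Σhalf²=0.166476
  -D: nom -22.300 → Σnom=37.590; wc +0.349/-0.497 → slack +0.975/-1.064; half-tol=0.423, Σhalf²=0.345405
  -E: nom -17.200 → Σnom=20.390; wc +0.450/-0.450 → slack +1.425/-1.514; half-tol=0.450, Σhalf²=0.547905
  +F: nom +28.800 → Σnom=49.190; wc +0.491/-0.300 → slack +1.916/-1.814; half-tol=0.395, Σhalf²=0.704325
  -G: nom -38.400 → Σnom=10.790; wc +0.410/-0.410 → slack +2.326/-2.224; half-tol=0.410, Σhalf²=0.872425
  +H: nom +24.000 → Σnom=34.790; wc +0.130/-0.130 → slack +2.456/-2.354; half-tol=0.130, Σhalf²=0.889325
Nominal = 34.790. Worst-case = [34.790 - 2.354, 34.790 + 2.456] = [32.436, 37.246]. RSS = √0.889325 = 0.943.

nominal=34.790 wc=[32.436,37.246] rss=0.943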